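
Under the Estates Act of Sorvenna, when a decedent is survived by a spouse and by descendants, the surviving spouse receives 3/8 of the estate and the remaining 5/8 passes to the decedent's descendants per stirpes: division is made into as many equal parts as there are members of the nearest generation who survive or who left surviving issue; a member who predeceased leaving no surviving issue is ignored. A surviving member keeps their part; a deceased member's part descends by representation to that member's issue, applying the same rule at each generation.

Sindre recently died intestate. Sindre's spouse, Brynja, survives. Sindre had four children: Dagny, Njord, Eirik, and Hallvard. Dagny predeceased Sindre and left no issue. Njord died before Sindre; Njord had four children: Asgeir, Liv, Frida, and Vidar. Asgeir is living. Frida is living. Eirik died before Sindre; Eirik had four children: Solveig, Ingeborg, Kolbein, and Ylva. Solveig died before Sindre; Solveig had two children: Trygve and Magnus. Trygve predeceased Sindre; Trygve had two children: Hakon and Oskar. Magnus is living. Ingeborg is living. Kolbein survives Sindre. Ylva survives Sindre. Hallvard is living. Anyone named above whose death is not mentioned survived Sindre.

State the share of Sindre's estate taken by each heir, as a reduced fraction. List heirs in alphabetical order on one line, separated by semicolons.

Brynja, as surviving spouse, takes 3/8.
The remaining 5/8 passes to Sindre's descendants per stirpes.
Dagny left no surviving issue, so that branch lapses and is disregarded.
The 5/8 is divided into 3 equal shares of 5/24 among Njord, Eirik, Hallvard.
Njord predeceased; the 5/24 allotted to Njord's branch passes to Njord's issue by representation.
The 5/24 is divided into 4 equal shares of 5/96 among Asgeir, Liv, Frida, Vidar.
Asgeir is living and takes 5/96.
Liv is living and takes 5/96.
Frida is living and takes 5/96.
Vidar is living and takes 5/96.
Eirik predeceased; the 5/24 allotted to Eirik's branch passes to Eirik's issue by representation.
The 5/24 is divided into 4 equal shares of 5/96 among Solveig, Ingeborg, Kolbein, Ylva.
Solveig predeceased; the 5/96 allotted to Solveig's branch passes to Solveig's issue by representation.
The 5/96 is divided into 2 equal shares of 5/192 among Trygve, Magnus.
Trygve predeceased; the 5/192 allotted to Trygve's branch passes to Trygve's issue by representation.
The 5/192 is divided into 2 equal shares of 5/384 among Hakon, Oskar.
Hakon is living and takes 5/384.
Oskar is living and takes 5/384.
Magnus is living and takes 5/192.
Ingeborg is living and takes 5/96.
Kolbein is living and takes 5/96.
Ylva is living and takes 5/96.
Hallvard is living and takes 5/24.

Asgeir 5/96; Brynja 3/8; Frida 5/96; Hakon 5/384; Hallvard 5/24; Ingeborg 5/96; Kolbein 5/96; Liv 5/96; Magnus 5/192; Oskar 5/384; Vidar 5/96; Ylva 5/96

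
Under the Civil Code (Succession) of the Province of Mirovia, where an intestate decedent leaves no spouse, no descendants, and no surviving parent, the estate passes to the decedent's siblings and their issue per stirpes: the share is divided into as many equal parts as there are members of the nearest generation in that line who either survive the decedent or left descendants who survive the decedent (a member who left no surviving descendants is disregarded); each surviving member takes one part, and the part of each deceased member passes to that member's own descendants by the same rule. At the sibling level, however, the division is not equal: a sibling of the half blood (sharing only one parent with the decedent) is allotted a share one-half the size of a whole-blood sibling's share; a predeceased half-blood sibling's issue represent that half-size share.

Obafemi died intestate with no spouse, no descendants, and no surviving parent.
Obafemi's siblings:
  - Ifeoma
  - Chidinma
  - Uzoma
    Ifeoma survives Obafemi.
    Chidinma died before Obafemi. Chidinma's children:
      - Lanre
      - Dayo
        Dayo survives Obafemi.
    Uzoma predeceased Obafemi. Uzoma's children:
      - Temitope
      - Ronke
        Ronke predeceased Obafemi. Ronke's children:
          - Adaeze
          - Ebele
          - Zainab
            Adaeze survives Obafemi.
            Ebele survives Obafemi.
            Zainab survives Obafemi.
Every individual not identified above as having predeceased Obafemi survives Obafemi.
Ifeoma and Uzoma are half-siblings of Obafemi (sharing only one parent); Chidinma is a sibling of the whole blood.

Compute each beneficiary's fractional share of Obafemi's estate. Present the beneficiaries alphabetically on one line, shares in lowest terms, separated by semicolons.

No spouse, descendants, or parent survives, so the estate passes to Obafemi's siblings per stirpes.
Half-blood siblings count for one-half the weight of whole-blood siblings at the initial division.
Dividing 1 in proportion to weights (total weight 2): Ifeoma (weight 1/2) → 1/4; Chidinma (weight 1) → 1/2; Uzoma (weight 1/2) → 1/4.
Ifeoma is living and takes 1/4.
Chidinma predeceased; the 1/2 allotted to Chidinma's branch passes to Chidinma's issue by representation.
The 1/2 is divided into 2 equal shares of 1/4 among Lanre, Dayo.
Lanre is living and takes 1/4.
Dayo is living and takes 1/4.
Uzoma predeceased; the 1/4 allotted to Uzoma's branch passes to Uzoma's issue by representation.
The 1/4 is divided into 2 equal shares of 1/8 among Temitope, Ronke.
Temitope is living and takes 1/8.
Ronke predeceased; the 1/8 allotted to Ronke's branch passes to Ronke's issue by representation.
The 1/8 is divided into 3 equal shares of 1/24 among Adaeze, Ebele, Zainab.
Adaeze is living and takes 1/24.
Ebele is living and takes 1/24.
Zainab is living and takes 1/24.

Adaeze 1/24; Dayo 1/4; Ebele 1/24; Ifeoma 1/4; Lanre 1/4; Temitope 1/8; Zainab 1/24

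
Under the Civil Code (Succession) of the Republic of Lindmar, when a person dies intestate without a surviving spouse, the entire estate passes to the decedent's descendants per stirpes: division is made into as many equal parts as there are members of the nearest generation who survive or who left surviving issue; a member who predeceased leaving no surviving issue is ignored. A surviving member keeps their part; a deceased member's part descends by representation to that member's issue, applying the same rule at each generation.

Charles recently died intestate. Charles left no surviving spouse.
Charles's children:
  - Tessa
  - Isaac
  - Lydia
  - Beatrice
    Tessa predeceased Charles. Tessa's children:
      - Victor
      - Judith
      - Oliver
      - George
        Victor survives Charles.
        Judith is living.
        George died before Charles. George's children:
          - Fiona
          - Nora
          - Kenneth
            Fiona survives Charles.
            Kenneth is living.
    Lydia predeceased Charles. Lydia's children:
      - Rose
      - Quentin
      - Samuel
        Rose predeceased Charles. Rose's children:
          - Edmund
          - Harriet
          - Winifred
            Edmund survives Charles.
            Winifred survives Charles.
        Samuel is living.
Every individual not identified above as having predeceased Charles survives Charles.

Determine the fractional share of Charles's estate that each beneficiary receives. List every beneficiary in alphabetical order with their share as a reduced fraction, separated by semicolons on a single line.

Beatrice 1/4; Edmund 1/36; Fiona 1/48; Harriet 1/36; Isaac 1/4; Judith 1/16; Kenneth 1/48; Nora 1/48; Oliver 1/16; Quentin 1/12; Samuel 1/12; Victor 1/16; Winifred 1/36

There is no surviving spouse, so the entire estate passes to Charles's descendants per stirpes.
The estate is divided into 4 equal shares of 1/4 among Tessa, Isaac, Lydia, Beatrice.
Tessa predeceased; the 1/4 allotted to Tessa's branch passes to Tessa's issue by representation.
The 1/4 is divided into 4 equal shares of 1/16 among Victor, Judith, Oliver, George.
Victor is living and takes 1/16.
Judith is living and takes 1/16.
Oliver is living and takes 1/16.
George predeceased; the 1/16 allotted to George's branch passes to George's issue by representation.
The 1/16 is divided into 3 equal shares of 1/48 among Fiona, Nora, Kenneth.
Fiona is living and takes 1/48.
Nora is living and takes 1/48.
Kenneth is living and takes 1/48.
Isaac is living and takes 1/4.
Lydia predeceased; the 1/4 allotted to Lydia's branch passes to Lydia's issue by representation.
The 1/4 is divided into 3 equal shares of 1/12 among Rose, Quentin, Samuel.
Rose predeceased; the 1/12 allotted to Rose's branch passes to Rose's issue by representation.
The 1/12 is divided into 3 equal shares of 1/36 among Edmund, Harriet, Winifred.
Edmund is living and takes 1/36.
Harriet is living and takes 1/36.
Winifred is living and takes 1/36.
Quentin is living and takes 1/12.
Samuel is living and takes 1/12.
Beatrice is living and takes 1/4.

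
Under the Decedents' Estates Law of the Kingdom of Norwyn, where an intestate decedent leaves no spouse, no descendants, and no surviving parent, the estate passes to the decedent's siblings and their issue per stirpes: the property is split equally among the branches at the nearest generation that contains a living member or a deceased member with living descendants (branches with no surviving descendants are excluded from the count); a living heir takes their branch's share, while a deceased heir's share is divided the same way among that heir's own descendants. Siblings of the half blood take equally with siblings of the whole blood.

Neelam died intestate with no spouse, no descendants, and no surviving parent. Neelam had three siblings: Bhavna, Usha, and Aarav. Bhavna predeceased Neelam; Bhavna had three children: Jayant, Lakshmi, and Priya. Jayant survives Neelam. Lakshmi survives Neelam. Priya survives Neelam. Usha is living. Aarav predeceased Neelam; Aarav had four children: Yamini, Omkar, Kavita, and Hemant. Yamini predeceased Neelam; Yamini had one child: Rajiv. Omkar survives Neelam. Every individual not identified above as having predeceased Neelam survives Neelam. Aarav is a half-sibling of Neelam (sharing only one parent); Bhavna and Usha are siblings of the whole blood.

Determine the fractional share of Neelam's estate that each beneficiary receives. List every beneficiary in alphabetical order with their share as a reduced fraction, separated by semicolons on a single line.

Hemant 1/12; Jayant 1/9; Kavita 1/12; Lakshmi 1/9; Omkar 1/12; Priya 1/9; Rajiv 1/12; Usha 1/3

No spouse, descendants, or parent survives, so the estate passes to Neelam's siblings per stirpes.
Half-blood and whole-blood siblings take equally under the stated rule.
The estate is divided into 3 equal shares of 1/3 among Bhavna, Usha, Aarav.
Bhavna predeceased; the 1/3 allotted to Bhavna's branch passes to Bhavna's issue by representation.
The 1/3 is divided into 3 equal shares of 1/9 among Jayant, Lakshmi, Priya.
Jayant is living and takes 1/9.
Lakshmi is living and takes 1/9.
Priya is living and takes 1/9.
Usha is living and takes 1/3.
Aarav predeceased; the 1/3 allotted to Aarav's branch passes to Aarav's issue by representation.
The 1/3 is divided into 4 equal shares of 1/12 among Yamini, Omkar, Kavita, Hemant.
Yamini predeceased; the 1/12 allotted to Yamini's branch passes to Yamini's issue by representation.
Rajiv is the sole taker at this level and receives the full 1/12.
Omkar is living and takes 1/12.
Kavita is living and takes 1/12.
Hemant is living and takes 1/12.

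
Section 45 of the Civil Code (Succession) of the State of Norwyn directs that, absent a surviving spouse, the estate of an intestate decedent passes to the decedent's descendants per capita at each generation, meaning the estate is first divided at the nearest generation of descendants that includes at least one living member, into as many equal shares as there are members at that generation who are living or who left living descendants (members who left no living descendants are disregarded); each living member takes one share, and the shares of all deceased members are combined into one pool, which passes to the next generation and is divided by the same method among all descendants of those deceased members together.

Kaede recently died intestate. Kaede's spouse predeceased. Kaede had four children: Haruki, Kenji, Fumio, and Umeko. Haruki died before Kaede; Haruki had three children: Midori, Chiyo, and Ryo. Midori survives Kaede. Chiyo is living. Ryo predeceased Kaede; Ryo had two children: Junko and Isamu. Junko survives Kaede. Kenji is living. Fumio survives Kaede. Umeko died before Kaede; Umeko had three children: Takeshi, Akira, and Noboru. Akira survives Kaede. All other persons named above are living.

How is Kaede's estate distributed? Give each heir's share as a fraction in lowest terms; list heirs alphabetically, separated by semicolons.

Akira 1/12; Chiyo 1/12; Fumio 1/4; Isamu 1/24; Junko 1/24; Kenji 1/4; Midori 1/12; Noboru 1/12; Takeshi 1/12

There is no surviving spouse, so the entire estate passes to Kaede's descendants per capita at each generation.
At generation 1 (Haruki, Kenji, Fumio, Umeko) there are 4 shares of (1)/4 = 1/4 each.
Living: Kenji and Fumio — each takes 1/4.
Deceased: Haruki and Umeko. Their combined 1/2 is pooled and carried to generation 2.
At generation 2 (Midori, Chiyo, Ryo, Takeshi, Akira, Noboru) there are 6 shares of (1/2)/6 = 1/12 each.
Living: Midori, Chiyo, Takeshi, Akira, and Noboru — each takes 1/12.
Deceased: Ryo. That 1/12 share is carried to generation 3.
At generation 3 (Junko, Isamu) there are 2 shares of (1/12)/2 = 1/24 each.
Living: Junko and Isamu — each takes 1/24.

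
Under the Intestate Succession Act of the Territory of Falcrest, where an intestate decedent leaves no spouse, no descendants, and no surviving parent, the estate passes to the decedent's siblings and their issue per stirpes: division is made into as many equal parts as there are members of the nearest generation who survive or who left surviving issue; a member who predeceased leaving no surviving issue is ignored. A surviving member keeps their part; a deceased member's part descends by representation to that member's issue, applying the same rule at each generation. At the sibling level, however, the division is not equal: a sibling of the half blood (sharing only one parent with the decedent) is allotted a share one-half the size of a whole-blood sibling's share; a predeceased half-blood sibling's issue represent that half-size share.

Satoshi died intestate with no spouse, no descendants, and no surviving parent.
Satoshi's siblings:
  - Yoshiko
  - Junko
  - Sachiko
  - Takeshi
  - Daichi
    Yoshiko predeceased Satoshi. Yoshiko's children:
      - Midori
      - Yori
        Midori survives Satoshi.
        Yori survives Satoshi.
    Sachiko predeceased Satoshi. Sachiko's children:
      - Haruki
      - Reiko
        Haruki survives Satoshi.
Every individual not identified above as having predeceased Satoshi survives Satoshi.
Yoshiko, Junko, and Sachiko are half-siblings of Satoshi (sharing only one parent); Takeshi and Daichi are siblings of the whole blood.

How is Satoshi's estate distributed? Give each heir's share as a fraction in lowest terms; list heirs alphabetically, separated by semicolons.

Daichi 2/7; Haruki 1/14; Junko 1/7; Midori 1/14; Reiko 1/14; Takeshi 2/7; Yori 1/14

No spouse, descendants, or parent survives, so the estate passes to Satoshi's siblings per stirpes.
Half-blood siblings count for one-half the weight of whole-blood siblings at the initial division.
Dividing 1 in proportion to weights (total weight 7/2): Yoshiko (weight 1/2) → 1/7; Junko (weight 1/2) → 1/7; Sachiko (weight 1/2) → 1/7; Takeshi (weight 1) → 2/7; Daichi (weight 1) → 2/7.
Yoshiko predeceased; the 1/7 allotted to Yoshiko's branch passes to Yoshiko's issue by representation.
The 1/7 is divided into 2 equal shares of 1/14 among Midori, Yori.
Midori is living and takes 1/14.
Yori is living and takes 1/14.
Junko is living and takes 1/7.
Sachiko predeceased; the 1/7 allotted to Sachiko's branch passes to Sachiko's issue by representation.
The 1/7 is divided into 2 equal shares of 1/14 among Haruki, Reiko.
Haruki is living and takes 1/14.
Reiko is living and takes 1/14.
Takeshi is living and takes 2/7.
Daichi is living and takes 2/7.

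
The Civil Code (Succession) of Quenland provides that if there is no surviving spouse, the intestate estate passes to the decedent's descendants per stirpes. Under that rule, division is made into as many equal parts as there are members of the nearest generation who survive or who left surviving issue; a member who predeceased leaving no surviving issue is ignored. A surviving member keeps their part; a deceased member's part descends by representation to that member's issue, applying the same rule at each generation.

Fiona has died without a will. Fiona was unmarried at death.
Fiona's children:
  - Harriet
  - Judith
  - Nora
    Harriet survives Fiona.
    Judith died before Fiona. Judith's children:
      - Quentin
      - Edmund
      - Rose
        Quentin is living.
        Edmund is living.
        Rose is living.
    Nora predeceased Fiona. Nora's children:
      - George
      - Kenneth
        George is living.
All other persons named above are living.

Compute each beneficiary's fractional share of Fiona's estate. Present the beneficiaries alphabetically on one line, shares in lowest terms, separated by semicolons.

There is no surviving spouse, so the entire estate passes to Fiona's descendants per stirpes.
The estate is divided into 3 equal shares of 1/3 among Harriet, Judith, Nora.
Harriet is living and takes 1/3.
Judith predeceased; the 1/3 allotted to Judith's branch passes to Judith's issue by representation.
The 1/3 is divided into 3 equal shares of 1/9 among Quentin, Edmund, Rose.
Quentin is living and takes 1/9.
Edmund is living and takes 1/9.
Rose is living and takes 1/9.
Nora predeceased; the 1/3 allotted to Nora's branch passes to Nora's issue by representation.
The 1/3 is divided into 2 equal shares of 1/6 among George, Kenneth.
George is living and takes 1/6.
Kenneth is living and takes 1/6.

Edmund 1/9; George 1/6; Harriet 1/3; Kenneth 1/6; Quentin 1/9; Rose 1/9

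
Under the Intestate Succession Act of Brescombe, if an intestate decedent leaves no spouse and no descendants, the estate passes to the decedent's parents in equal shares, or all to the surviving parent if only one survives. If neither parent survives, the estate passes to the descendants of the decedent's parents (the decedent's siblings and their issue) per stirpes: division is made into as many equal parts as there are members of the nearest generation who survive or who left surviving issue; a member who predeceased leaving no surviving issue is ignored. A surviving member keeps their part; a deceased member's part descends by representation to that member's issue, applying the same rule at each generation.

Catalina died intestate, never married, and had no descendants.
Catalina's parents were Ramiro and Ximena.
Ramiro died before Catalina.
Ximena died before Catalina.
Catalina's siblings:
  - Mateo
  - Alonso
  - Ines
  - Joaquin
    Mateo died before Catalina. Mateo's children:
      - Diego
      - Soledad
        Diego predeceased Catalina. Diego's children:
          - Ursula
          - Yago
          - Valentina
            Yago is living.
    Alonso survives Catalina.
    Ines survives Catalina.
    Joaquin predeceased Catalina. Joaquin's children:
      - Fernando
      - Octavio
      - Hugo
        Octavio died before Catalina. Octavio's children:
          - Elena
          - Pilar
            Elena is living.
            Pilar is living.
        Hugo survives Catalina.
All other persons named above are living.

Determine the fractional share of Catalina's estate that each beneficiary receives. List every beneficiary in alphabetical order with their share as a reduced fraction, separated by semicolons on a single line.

Neither parent survives and there are no descendants, so the estate passes to Catalina's siblings and their issue per stirpes.
The estate is divided into 4 equal shares of 1/4 among Mateo, Alonso, Ines, Joaquin.
Mateo predeceased; the 1/4 allotted to Mateo's branch passes to Mateo's issue by representation.
The 1/4 is divided into 2 equal shares of 1/8 among Diego, Soledad.
Diego predeceased; the 1/8 allotted to Diego's branch passes to Diego's issue by representation.
The 1/8 is divided into 3 equal shares of 1/24 among Ursula, Yago, Valentina.
Ursula is living and takes 1/24.
Yago is living and takes 1/24.
Valentina is living and takes 1/24.
Soledad is living and takes 1/8.
Alonso is living and takes 1/4.
Ines is living and takes 1/4.
Joaquin predeceased; the 1/4 allotted to Joaquin's branch passes to Joaquin's issue by representation.
The 1/4 is divided into 3 equal shares of 1/12 among Fernando, Octavio, Hugo.
Fernando is living and takes 1/12.
Octavio predeceased; the 1/12 allotted to Octavio's branch passes to Octavio's issue by representation.
The 1/12 is divided into 2 equal shares of 1/24 among Elena, Pilar.
Elena is living and takes 1/24.
Pilar is living and takes 1/24.
Hugo is living and takes 1/12.

Alonso 1/4; Elena 1/24; Fernando 1/12; Hugo 1/12; Ines 1/4; Pilar 1/24; Soledad 1/8; Ursula 1/24; Valentina 1/24; Yago 1/24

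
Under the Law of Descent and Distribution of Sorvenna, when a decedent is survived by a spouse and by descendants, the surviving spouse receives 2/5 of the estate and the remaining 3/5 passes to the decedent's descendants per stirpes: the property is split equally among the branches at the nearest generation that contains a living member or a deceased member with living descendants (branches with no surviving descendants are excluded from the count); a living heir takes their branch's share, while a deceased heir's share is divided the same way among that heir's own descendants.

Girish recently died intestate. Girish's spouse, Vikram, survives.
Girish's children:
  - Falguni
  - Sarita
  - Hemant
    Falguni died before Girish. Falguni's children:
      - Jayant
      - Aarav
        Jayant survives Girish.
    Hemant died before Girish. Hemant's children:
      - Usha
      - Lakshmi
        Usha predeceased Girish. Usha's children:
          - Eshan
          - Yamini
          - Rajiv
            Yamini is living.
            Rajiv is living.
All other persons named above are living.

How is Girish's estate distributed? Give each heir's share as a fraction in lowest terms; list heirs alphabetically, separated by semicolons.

Vikram, as surviving spouse, takes 2/5.
The remaining 3/5 passes to Girish's descendants per stirpes.
The 3/5 is divided into 3 equal shares of 1/5 among Falguni, Sarita, Hemant.
Falguni predeceased; the 1/5 allotted to Falguni's branch passes to Falguni's issue by representation.
The 1/5 is divided into 2 equal shares of 1/10 among Jayant, Aarav.
Jayant is living and takes 1/10.
Aarav is living and takes 1/10.
Sarita is living and takes 1/5.
Hemant predeceased; the 1/5 allotted to Hemant's branch passes to Hemant's issue by representation.
The 1/5 is divided into 2 equal shares of 1/10 among Usha, Lakshmi.
Usha predeceased; the 1/10 allotted to Usha's branch passes to Usha's issue by representation.
The 1/10 is divided into 3 equal shares of 1/30 among Eshan, Yamini, Rajiv.
Eshan is living and takes 1/30.
Yamini is living and takes 1/30.
Rajiv is living and takes 1/30.
Lakshmi is living and takes 1/10.

Aarav 1/10; Eshan 1/30; Jayant 1/10; Lakshmi 1/10; Rajiv 1/30; Sarita 1/5; Vikram 2/5; Yamini 1/30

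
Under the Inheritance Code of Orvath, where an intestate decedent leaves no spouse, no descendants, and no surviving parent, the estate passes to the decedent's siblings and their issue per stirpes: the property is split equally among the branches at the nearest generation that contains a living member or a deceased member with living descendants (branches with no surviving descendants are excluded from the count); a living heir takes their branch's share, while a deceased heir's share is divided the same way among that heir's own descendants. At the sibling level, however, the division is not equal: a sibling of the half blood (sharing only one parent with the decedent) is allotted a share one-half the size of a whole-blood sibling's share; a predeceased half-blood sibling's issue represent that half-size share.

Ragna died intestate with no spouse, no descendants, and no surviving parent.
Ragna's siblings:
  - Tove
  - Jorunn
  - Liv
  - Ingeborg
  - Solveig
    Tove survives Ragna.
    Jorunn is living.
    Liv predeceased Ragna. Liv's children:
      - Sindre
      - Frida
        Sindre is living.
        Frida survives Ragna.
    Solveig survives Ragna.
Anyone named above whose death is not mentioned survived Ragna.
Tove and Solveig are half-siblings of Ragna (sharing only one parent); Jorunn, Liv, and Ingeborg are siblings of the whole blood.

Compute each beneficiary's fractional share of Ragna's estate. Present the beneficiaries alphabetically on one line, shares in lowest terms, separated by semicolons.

No spouse, descendants, or parent survives, so the estate passes to Ragna's siblings per stirpes.
Half-blood siblings count for one-half the weight of whole-blood siblings at the initial division.
Dividing 1 in proportion to weights (total weight 4): Tove (weight 1/2) → 1/8; Jorunn (weight 1) → 1/4; Liv (weight 1) → 1/4; Ingeborg (weight 1) → 1/4; Solveig (weight 1/2) → 1/8.
Tove is living and takes 1/8.
Jorunn is living and takes 1/4.
Liv predeceased; the 1/4 allotted to Liv's branch passes to Liv's issue by representation.
The 1/4 is divided into 2 equal shares of 1/8 among Sindre, Frida.
Sindre is living and takes 1/8.
Frida is living and takes 1/8.
Ingeborg is living and takes 1/4.
Solveig is living and takes 1/8.

Frida 1/8; Ingeborg 1/4; Jorunn 1/4; Sindre 1/8; Solveig 1/8; Tove 1/8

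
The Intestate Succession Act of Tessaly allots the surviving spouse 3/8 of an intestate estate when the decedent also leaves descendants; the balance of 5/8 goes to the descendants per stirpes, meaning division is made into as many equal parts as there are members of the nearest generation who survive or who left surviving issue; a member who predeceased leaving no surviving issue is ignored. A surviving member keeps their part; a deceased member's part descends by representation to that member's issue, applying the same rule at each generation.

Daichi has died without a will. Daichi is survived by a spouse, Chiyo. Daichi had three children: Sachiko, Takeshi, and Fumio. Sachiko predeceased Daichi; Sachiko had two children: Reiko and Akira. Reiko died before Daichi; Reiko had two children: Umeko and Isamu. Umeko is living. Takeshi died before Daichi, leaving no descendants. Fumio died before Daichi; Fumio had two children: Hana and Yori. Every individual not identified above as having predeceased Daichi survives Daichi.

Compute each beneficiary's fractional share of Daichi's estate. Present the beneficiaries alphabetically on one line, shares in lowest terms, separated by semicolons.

Chiyo, as surviving spouse, takes 3/8.
The remaining 5/8 passes to Daichi's descendants per stirpes.
Takeshi left no surviving issue, so that branch lapses and is disregarded.
The 5/8 is divided into 2 equal shares of 5/16 among Sachiko, Fumio.
Sachiko predeceased; the 5/16 allotted to Sachiko's branch passes to Sachiko's issue by representation.
The 5/16 is divided into 2 equal shares of 5/32 among Reiko, Akira.
Reiko predeceased; the 5/32 allotted to Reiko's branch passes to Reiko's issue by representation.
The 5/32 is divided into 2 equal shares of 5/64 among Umeko, Isamu.
Umeko is living and takes 5/64.
Isamu is living and takes 5/64.
Akira is living and takes 5/32.
Fumio predeceased; the 5/16 allotted to Fumio's branch passes to Fumio's issue by representation.
The 5/16 is divided into 2 equal shares of 5/32 among Hana, Yori.
Hana is living and takes 5/32.
Yori is living and takes 5/32.

Akira 5/32; Chiyo 3/8; Hana 5/32; Isamu 5/64; Umeko 5/64; Yori 5/32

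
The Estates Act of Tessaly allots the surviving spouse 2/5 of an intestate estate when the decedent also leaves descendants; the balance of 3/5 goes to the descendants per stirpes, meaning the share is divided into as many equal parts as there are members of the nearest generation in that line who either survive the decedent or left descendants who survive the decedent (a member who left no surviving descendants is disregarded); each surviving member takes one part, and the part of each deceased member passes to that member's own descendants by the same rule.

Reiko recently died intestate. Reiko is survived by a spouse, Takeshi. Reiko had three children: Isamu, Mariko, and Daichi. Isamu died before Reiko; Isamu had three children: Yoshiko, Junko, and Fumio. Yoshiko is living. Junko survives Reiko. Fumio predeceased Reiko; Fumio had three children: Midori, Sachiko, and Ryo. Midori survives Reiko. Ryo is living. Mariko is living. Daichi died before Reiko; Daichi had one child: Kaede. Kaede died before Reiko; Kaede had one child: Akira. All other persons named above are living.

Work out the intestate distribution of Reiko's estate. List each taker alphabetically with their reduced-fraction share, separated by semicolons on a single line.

Takeshi, as surviving spouse, takes 2/5.
The remaining 3/5 passes to Reiko's descendants per stirpes.
The 3/5 is divided into 3 equal shares of 1/5 among Isamu, Mariko, Daichi.
Isamu predeceased; the 1/5 allotted to Isamu's branch passes to Isamu's issue by representation.
The 1/5 is divided into 3 equal shares of 1/15 among Yoshiko, Junko, Fumio.
Yoshiko is living and takes 1/15.
Junko is living and takes 1/15.
Fumio predeceased; the 1/15 allotted to Fumio's branch passes to Fumio's issue by representation.
The 1/15 is divided into 3 equal shares of 1/45 among Midori, Sachiko, Ryo.
Midori is living and takes 1/45.
Sachiko is living and takes 1/45.
Ryo is living and takes 1/45.
Mariko is living and takes 1/5.
Daichi predeceased; the 1/5 allotted to Daichi's branch passes to Daichi's issue by representation.
Kaede's line is the sole branch at this level, so the full 1/5 passes to Kaede's issue by representation.
Akira is the sole taker at this level and receives the full 1/5.

Akira 1/5; Junko 1/15; Mariko 1/5; Midori 1/45; Ryo 1/45; Sachiko 1/45; Takeshi 2/5; Yoshiko 1/15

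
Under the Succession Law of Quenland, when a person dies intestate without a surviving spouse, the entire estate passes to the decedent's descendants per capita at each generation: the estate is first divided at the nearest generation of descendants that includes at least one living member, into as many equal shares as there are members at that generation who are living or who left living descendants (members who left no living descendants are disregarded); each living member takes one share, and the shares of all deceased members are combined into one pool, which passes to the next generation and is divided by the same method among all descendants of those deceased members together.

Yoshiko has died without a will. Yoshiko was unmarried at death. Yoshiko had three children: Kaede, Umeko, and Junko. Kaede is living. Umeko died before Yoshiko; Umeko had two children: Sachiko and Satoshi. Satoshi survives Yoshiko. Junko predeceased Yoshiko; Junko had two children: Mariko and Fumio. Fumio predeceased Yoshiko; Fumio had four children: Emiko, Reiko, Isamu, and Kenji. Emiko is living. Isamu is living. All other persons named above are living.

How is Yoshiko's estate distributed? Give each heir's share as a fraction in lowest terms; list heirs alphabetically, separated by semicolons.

Emiko 1/24; Isamu 1/24; Kaede 1/3; Kenji 1/24; Mariko 1/6; Reiko 1/24; Sachiko 1/6; Satoshi 1/6

There is no surviving spouse, so the entire estate passes to Yoshiko's descendants per capita at each generation.
At generation 1 (Kaede, Umeko, Junko) there are 3 shares of (1)/3 = 1/3 each.
Living: Kaede — each takes 1/3.
Deceased: Umeko and Junko. Their combined 2/3 is pooled and carried to generation 2.
At generation 2 (Sachiko, Satoshi, Mariko, Fumio) there are 4 shares of (2/3)/4 = 1/6 each.
Living: Sachiko, Satoshi, and Mariko — each takes 1/6.
Deceased: Fumio. That 1/6 share is carried to generation 3.
At generation 3 (Emiko, Reiko, Isamu, Kenji) there are 4 shares of (1/6)/4 = 1/24 each.
Living: Emiko, Reiko, Isamu, and Kenji — each takes 1/24.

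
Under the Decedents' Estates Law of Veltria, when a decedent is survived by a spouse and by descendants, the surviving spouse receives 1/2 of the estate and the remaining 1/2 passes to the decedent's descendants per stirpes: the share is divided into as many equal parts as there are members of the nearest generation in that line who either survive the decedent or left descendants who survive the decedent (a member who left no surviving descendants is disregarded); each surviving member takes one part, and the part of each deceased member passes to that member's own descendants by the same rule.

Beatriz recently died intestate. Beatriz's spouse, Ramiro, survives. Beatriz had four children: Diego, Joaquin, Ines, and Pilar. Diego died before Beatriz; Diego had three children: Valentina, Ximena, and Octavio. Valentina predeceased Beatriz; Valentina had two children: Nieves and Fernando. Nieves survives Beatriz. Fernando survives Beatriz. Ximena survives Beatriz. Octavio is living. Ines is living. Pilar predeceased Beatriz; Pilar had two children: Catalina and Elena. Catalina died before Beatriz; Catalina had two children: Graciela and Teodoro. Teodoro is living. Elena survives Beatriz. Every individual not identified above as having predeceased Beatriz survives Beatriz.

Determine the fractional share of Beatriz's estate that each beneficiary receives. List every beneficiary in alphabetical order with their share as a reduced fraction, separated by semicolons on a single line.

Ramiro, as surviving spouse, takes 1/2.
The remaining 1/2 passes to Beatriz's descendants per stirpes.
The 1/2 is divided into 4 equal shares of 1/8 among Diego, Joaquin, Ines, Pilar.
Diego predeceased; the 1/8 allotted to Diego's branch passes to Diego's issue by representation.
The 1/8 is divided into 3 equal shares of 1/24 among Valentina, Ximena, Octavio.
Valentina predeceased; the 1/24 allotted to Valentina's branch passes to Valentina's issue by representation.
The 1/24 is divided into 2 equal shares of 1/48 among Nieves, Fernando.
Nieves is living and takes 1/48.
Fernando is living and takes 1/48.
Ximena is living and takes 1/24.
Octavio is living and takes 1/24.
Joaquin is living and takes 1/8.
Ines is living and takes 1/8.
Pilar predeceased; the 1/8 allotted to Pilar's branch passes to Pilar's issue by representation.
The 1/8 is divided into 2 equal shares of 1/16 among Catalina, Elena.
Catalina predeceased; the 1/16 allotted to Catalina's branch passes to Catalina's issue by representation.
The 1/16 is divided into 2 equal shares of 1/32 among Graciela, Teodoro.
Graciela is living and takes 1/32.
Teodoro is living and takes 1/32.
Elena is living and takes 1/16.

Elena 1/16; Fernando 1/48; Graciela 1/32; Ines 1/8; Joaquin 1/8; Nieves 1/48; Octavio 1/24; Ramiro 1/2; Teodoro 1/32; Ximena 1/24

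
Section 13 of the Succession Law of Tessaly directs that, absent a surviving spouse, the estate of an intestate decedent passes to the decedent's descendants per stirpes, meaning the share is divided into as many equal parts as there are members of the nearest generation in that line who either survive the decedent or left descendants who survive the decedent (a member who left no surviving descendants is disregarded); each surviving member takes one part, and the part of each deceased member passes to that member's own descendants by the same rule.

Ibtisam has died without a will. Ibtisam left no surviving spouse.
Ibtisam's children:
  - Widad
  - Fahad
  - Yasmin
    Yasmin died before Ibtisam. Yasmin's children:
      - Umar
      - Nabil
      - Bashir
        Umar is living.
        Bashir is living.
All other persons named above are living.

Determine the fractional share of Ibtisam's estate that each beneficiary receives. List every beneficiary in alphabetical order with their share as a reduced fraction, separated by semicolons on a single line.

Bashir 1/9; Fahad 1/3; Nabil 1/9; Umar 1/9; Widad 1/3

There is no surviving spouse, so the entire estate passes to Ibtisam's descendants per stirpes.
The estate is divided into 3 equal shares of 1/3 among Widad, Fahad, Yasmin.
Widad is living and takes 1/3.
Fahad is living and takes 1/3.
Yasmin predeceased; the 1/3 allotted to Yasmin's branch passes to Yasmin's issue by representation.
The 1/3 is divided into 3 equal shares of 1/9 among Umar, Nabil, Bashir.
Umar is living and takes 1/9.
Nabil is living and takes 1/9.
Bashir is living and takes 1/9.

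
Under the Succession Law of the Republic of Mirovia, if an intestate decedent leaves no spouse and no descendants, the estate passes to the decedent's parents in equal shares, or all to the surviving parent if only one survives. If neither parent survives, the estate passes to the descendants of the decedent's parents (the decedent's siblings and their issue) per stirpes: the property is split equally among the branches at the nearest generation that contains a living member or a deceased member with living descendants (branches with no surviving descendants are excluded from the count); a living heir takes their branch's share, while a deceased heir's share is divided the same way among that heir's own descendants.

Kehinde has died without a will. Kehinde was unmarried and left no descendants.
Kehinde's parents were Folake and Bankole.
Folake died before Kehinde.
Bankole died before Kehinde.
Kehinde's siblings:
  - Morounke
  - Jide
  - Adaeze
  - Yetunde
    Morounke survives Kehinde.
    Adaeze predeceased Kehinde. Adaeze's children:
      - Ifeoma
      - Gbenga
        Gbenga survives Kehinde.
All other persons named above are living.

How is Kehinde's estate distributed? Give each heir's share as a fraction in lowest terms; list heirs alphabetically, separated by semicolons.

Neither parent survives and there are no descendants, so the estate passes to Kehinde's siblings and their issue per stirpes.
The estate is divided into 4 equal shares of 1/4 among Morounke, Jide, Adaeze, Yetunde.
Morounke is living and takes 1/4.
Jide is living and takes 1/4.
Adaeze predeceased; the 1/4 allotted to Adaeze's branch passes to Adaeze's issue by representation.
The 1/4 is divided into 2 equal shares of 1/8 among Ifeoma, Gbenga.
Ifeoma is living and takes 1/8.
Gbenga is living and takes 1/8.
Yetunde is living and takes 1/4.

Gbenga 1/8; Ifeoma 1/8; Jide 1/4; Morounke 1/4; Yetunde 1/4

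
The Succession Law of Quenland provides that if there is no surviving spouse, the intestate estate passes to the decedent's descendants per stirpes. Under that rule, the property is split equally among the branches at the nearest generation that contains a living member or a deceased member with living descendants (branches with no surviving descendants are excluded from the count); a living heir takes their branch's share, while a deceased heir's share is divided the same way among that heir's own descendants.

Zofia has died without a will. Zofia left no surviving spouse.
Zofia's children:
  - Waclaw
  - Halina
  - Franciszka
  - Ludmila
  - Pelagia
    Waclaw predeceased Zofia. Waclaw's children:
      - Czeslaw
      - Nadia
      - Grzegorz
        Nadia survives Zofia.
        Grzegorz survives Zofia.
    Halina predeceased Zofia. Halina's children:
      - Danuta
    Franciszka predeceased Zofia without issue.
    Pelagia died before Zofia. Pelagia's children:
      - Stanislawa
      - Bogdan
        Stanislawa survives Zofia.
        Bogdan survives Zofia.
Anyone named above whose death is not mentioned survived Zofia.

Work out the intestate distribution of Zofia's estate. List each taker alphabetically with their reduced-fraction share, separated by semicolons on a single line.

There is no surviving spouse, so the entire estate passes to Zofia's descendants per stirpes.
Franciszka left no surviving issue, so that branch lapses and is disregarded.
The estate is divided into 4 equal shares of 1/4 among Waclaw, Halina, Ludmila, Pelagia.
Waclaw predeceased; the 1/4 allotted to Waclaw's branch passes to Waclaw's issue by representation.
The 1/4 is divided into 3 equal shares of 1/12 among Czeslaw, Nadia, Grzegorz.
Czeslaw is living and takes 1/12.
Nadia is living and takes 1/12.
Grzegorz is living and takes 1/12.
Halina predeceased; the 1/4 allotted to Halina's branch passes to Halina's issue by representation.
Danuta is the sole taker at this level and receives the full 1/4.
Ludmila is living and takes 1/4.
Pelagia predeceased; the 1/4 allotted to Pelagia's branch passes to Pelagia's issue by representation.
The 1/4 is divided into 2 equal shares of 1/8 among Stanislawa, Bogdan.
Stanislawa is living and takes 1/8.
Bogdan is living and takes 1/8.

Bogdan 1/8; Czeslaw 1/12; Danuta 1/4; Grzegorz 1/12; Ludmila 1/4; Nadia 1/12; Stanislawa 1/8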